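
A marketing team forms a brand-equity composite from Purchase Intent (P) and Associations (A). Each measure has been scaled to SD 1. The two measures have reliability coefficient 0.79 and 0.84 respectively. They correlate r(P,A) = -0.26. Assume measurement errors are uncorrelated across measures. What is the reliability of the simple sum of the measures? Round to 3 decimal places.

0.750

Var(P+A) = 2 + 2·[(-0.26)] = 2 − 0.52 = 1.48.
Under uncorrelated errors the observed covariances equal the true-score covariances, so only the own-variance terms attenuate.
True-score variance = [0.79 + 0.84] − 0.52 = 1.63 − 0.52 = 1.11.
Reliability = 1.11 / 1.48 = 0.750.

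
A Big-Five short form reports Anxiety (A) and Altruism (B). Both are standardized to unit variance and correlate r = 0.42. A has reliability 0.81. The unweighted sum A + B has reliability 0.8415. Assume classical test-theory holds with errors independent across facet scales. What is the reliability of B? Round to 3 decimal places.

Var(A+B) = 2 + 2·0.42 = 2.840.
True-score variance = ρ_A + ρ_B + 2·0.42, so 0.8415 = (0.81 + ρ_B + 0.84) / 2.840.
ρ_B = 0.8415·2.840 − 0.81 − 0.84 = 0.740.

0.740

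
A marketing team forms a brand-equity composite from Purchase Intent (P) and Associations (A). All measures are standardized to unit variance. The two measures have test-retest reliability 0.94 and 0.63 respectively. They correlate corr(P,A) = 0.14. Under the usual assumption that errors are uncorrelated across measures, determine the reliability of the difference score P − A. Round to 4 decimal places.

0.7500

Var(P−A) = 1 + 1 − 2·0.14 = 2 − 0.28 = 1.72.
Because errors are independent across components, Cov(Tᵢ,Tⱼ) = Cov(Xᵢ,Xⱼ); the off-diagonal part of the true-score variance is the same as above.
True-score variance = [0.94 + 0.63] − 0.28 = 1.57 − 0.28 = 1.29.
Reliability = 1.29 / 1.72 = 0.7500.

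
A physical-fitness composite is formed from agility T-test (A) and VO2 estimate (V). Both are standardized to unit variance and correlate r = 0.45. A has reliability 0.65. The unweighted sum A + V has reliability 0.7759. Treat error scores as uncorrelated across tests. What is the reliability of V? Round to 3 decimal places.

0.700

Var(A+V) = 2 + 2·0.45 = 2.900.
True-score variance = ρ_A + ρ_V + 2·0.45, so 0.7759 = (0.65 + ρ_V + 0.90) / 2.900.
ρ_V = 0.7759·2.900 − 0.65 − 0.90 = 0.700.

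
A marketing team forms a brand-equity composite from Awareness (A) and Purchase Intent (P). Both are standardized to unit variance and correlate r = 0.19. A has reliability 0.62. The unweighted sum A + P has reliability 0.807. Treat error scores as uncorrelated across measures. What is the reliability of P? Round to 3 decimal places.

0.921

Var(A+P) = 2 + 2·0.19 = 2.380.
True-score variance = ρ_A + ρ_P + 2·0.19, so 0.807 = (0.62 + ρ_P + 0.38) / 2.380.
ρ_P = 0.807·2.380 − 0.62 − 0.38 = 0.921.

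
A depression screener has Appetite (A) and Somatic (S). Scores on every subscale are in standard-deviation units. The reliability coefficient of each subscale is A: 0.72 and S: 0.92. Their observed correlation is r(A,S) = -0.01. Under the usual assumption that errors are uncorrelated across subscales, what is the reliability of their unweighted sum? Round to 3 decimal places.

Var(A+S) = 2 + 2·[(-0.01)] = 2 − 0.02 = 1.98.
With uncorrelated errors the cross-covariances are all true-score covariance, so they carry over unchanged; only the diagonal terms shrink to ρᵢσᵢ².
True-score variance = [0.72 + 0.92] − 0.02 = 1.64 − 0.02 = 1.62.
Reliability = 1.62 / 1.98 = 0.818.

0.818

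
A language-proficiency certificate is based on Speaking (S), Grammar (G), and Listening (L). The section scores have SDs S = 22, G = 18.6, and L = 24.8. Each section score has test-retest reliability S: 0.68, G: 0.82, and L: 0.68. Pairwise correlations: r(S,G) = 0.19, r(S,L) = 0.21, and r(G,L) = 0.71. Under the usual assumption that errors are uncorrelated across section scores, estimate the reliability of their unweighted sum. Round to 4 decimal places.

0.8334

Var(S+G+L) = 22² + 18.6² + 24.8² + 2·[22·18.6·0.19 + 22·24.8·0.21 + 18.6·24.8·0.71] = 1445 + 1039.67 = 2484.67.
Because errors are independent across components, Cov(Tᵢ,Tⱼ) = Cov(Xᵢ,Xⱼ); the off-diagonal part of the true-score variance is the same as above.
True-score variance = [22²·0.68 + 18.6²·0.82 + 24.8²·0.68] + 1039.67 = 1031.03 + 1039.67 = 2070.7.
Reliability = 2070.7 / 2484.67 = 0.8334.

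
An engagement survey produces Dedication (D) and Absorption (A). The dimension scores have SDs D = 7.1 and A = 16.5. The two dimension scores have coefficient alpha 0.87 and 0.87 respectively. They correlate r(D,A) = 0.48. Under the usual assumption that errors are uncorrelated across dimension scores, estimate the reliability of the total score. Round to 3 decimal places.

0.904

Var(D+A) = 7.1² + 16.5² + 2·[7.1·16.5·0.48] = 322.66 + 112.464 = 435.124.
Because errors are independent across components, Cov(Tᵢ,Tⱼ) = Cov(Xᵢ,Xⱼ); the off-diagonal part of the true-score variance is the same as above.
True-score variance = [7.1²·0.87 + 16.5²·0.87] + 112.464 = 280.714 + 112.464 = 393.178.
Reliability = 393.178 / 435.124 = 0.904.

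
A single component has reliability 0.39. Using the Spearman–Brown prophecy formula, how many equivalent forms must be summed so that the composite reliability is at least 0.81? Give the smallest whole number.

7

k ≥ ρ*(1−ρ₁)/(ρ₁(1−ρ*)) = 0.81·0.61 / (0.39·0.19) = 6.668.
Smallest integer k = 7.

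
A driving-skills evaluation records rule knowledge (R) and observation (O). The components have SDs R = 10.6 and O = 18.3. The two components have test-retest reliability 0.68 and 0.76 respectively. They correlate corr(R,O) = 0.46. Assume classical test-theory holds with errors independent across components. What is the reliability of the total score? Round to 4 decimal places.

Var(R+O) = 10.6² + 18.3² + 2·[10.6·18.3·0.46] = 447.25 + 178.462 = 625.712.
Under uncorrelated errors the observed covariances equal the true-score covariances, so only the own-variance terms attenuate.
True-score variance = [10.6²·0.68 + 18.3²·0.76] + 178.462 = 330.921 + 178.462 = 509.383.
Reliability = 509.383 / 625.712 = 0.8141.

0.8141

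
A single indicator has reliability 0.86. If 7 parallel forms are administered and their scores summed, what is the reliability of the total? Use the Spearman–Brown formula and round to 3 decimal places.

ρ_k = kρ / (1 + (k−1)ρ) = 7·0.86 / (1 + 6·0.86) = 6.020 / 6.160 = 0.977.

0.977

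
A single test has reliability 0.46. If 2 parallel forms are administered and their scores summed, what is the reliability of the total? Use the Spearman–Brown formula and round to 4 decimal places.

ρ_k = kρ / (1 + (k−1)ρ) = 2·0.46 / (1 + 1·0.46) = 0.920 / 1.460 = 0.6301.

0.6301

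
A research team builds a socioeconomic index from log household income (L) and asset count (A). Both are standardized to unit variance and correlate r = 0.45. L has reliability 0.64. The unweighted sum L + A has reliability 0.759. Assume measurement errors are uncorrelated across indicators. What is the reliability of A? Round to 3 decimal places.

0.661

Var(L+A) = 2 + 2·0.45 = 2.900.
True-score variance = ρ_L + ρ_A + 2·0.45, so 0.759 = (0.64 + ρ_A + 0.90) / 2.900.
ρ_A = 0.759·2.900 − 0.64 − 0.90 = 0.661.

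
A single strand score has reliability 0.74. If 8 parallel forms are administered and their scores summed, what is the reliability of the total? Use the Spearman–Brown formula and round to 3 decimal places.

ρ_k = kρ / (1 + (k−1)ρ) = 8·0.74 / (1 + 7·0.74) = 5.920 / 6.180 = 0.958.

0.958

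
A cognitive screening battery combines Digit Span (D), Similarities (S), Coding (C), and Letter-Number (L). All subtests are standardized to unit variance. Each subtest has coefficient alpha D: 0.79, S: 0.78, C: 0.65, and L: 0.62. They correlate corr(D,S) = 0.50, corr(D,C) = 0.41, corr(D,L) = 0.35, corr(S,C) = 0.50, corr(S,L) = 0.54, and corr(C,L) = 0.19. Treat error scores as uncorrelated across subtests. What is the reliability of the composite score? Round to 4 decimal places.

0.8708

Var(D+S+C+L) = 4 + 2·[0.50 + 0.41 + 0.35 + 0.50 + 0.54 + 0.19] = 4 + 4.98 = 8.98.
Because errors are independent across components, Cov(Tᵢ,Tⱼ) = Cov(Xᵢ,Xⱼ); the off-diagonal part of the true-score variance is the same as above.
True-score variance = [0.79 + 0.78 + 0.65 + 0.62] + 4.98 = 2.84 + 4.98 = 7.82.
Reliability = 7.82 / 8.98 = 0.8708.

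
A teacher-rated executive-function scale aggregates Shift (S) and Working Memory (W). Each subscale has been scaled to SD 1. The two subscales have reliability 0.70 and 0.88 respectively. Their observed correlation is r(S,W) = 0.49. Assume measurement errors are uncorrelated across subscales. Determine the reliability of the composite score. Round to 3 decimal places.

0.859

Var(S+W) = 2 + 2·[0.49] = 2 + 0.98 = 2.98.
Because errors are independent across components, Cov(Tᵢ,Tⱼ) = Cov(Xᵢ,Xⱼ); the off-diagonal part of the true-score variance is the same as above.
True-score variance = [0.70 + 0.88] + 0.98 = 1.58 + 0.98 = 2.56.
Reliability = 2.56 / 2.98 = 0.859.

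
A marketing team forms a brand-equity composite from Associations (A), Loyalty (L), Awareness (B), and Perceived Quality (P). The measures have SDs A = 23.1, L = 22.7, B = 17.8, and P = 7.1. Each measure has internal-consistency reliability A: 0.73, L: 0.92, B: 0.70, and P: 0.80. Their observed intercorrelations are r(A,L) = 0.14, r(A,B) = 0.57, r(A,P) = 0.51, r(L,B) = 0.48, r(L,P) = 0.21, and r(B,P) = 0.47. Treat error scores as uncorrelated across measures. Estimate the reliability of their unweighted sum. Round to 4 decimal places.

Var(A+L+B+P) = 23.1² + 22.7² + 17.8² + 7.1² + 2·[23.1·22.7·0.14 + 23.1·17.8·0.57 + 23.1·7.1·0.51 + 22.7·17.8·0.48 + 22.7·7.1·0.21 + 17.8·7.1·0.47] = 1416.15 + 1357.25 = 2773.4.
Because errors are independent across components, Cov(Tᵢ,Tⱼ) = Cov(Xᵢ,Xⱼ); the off-diagonal part of the true-score variance is the same as above.
True-score variance = [23.1²·0.73 + 22.7²·0.92 + 17.8²·0.70 + 7.1²·0.80] + 1357.25 = 1125.72 + 1357.25 = 2482.96.
Reliability = 2482.96 / 2773.4 = 0.8953.

0.8953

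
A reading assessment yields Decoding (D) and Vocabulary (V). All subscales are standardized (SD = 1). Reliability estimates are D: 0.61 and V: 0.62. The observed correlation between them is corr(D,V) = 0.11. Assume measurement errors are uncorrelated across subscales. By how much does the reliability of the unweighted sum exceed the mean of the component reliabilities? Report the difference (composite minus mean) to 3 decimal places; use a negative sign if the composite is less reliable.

0.038

Var(sum) = 2 + 0.22 = 2.22; true-score variance = 1.23 + 0.22 = 1.45; composite reliability = 0.6532.
Mean component reliability = 0.6150.
Difference = 0.6532 − 0.6150 = 0.038.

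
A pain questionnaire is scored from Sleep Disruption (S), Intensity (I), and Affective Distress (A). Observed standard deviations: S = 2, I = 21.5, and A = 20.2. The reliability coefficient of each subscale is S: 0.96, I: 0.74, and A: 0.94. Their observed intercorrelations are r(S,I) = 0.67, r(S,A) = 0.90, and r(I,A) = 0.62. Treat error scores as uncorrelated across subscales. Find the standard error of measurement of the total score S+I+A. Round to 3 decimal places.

12.034

Var(total) = 874.29 + 668.872 = 1543.16.
True-score variance = 729.463 + 668.872 = 1398.33, so reliability = 0.9061.
Error variance = 1543.16 − 1398.33 = 144.827; SEM = √144.827 = 12.034.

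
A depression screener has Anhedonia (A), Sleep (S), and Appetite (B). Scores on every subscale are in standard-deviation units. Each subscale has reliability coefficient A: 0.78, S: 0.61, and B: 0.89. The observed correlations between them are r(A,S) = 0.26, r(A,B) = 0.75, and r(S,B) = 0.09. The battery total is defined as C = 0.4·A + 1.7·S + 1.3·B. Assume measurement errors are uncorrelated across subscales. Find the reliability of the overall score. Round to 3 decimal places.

Var(C) = 0.4² + 1.7² + 1.3² + 2·[0.68·0.26 + 0.52·0.75 + 2.21·0.09] = 4.74 + 1.5314 = 6.2714.
Under uncorrelated errors the observed covariances equal the true-score covariances, so only the own-variance terms attenuate.
True-score variance = [0.4²·0.78 + 1.7²·0.61 + 1.3²·0.89] + 1.5314 = 3.3918 + 1.5314 = 4.9232.
Reliability = 4.9232 / 6.2714 = 0.785.

0.785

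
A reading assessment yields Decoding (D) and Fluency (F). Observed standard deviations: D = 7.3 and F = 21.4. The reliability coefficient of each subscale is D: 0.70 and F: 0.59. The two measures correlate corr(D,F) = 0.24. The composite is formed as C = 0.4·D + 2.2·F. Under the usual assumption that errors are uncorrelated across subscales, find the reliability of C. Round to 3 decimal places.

Var(C) = 0.4²·7.3² + 2.2²·21.4² + 2·[0.88·7.3·21.4·0.24] = 2225.05 + 65.9873 = 2291.04.
Under uncorrelated errors the observed covariances equal the true-score covariances, so only the own-variance terms attenuate.
True-score variance = [0.4²·7.3²·0.70 + 2.2²·21.4²·0.59] + 65.9873 = 1313.72 + 65.9873 = 1379.71.
Reliability = 1379.71 / 2291.04 = 0.602.

0.602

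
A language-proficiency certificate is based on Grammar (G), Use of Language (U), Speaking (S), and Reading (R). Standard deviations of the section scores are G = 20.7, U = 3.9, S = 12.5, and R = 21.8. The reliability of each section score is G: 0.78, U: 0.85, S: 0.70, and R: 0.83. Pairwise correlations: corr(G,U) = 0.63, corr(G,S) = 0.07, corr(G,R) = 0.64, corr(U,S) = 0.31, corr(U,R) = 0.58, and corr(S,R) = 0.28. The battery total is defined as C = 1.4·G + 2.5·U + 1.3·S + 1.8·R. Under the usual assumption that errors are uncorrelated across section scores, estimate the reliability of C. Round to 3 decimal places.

Var(C) = 1.4²·20.7² + 2.5²·3.9² + 1.3²·12.5² + 1.8²·21.8² + 2·[3.5·20.7·3.9·0.63 + 1.82·20.7·12.5·0.07 + 2.52·20.7·21.8·0.64 + 3.25·3.9·12.5·0.31 + 4.5·3.9·21.8·0.58 + 2.34·12.5·21.8·0.28] = 2738.74 + 2776.65 = 5515.4.
With uncorrelated errors the cross-covariances are all true-score covariance, so they carry over unchanged; only the diagonal terms shrink to ρᵢσᵢ².
True-score variance = [1.4²·20.7²·0.78 + 2.5²·3.9²·0.85 + 1.3²·12.5²·0.70 + 1.8²·21.8²·0.83] + 2776.65 = 2198.74 + 2776.65 = 4975.39.
Reliability = 4975.39 / 5515.4 = 0.902.

0.902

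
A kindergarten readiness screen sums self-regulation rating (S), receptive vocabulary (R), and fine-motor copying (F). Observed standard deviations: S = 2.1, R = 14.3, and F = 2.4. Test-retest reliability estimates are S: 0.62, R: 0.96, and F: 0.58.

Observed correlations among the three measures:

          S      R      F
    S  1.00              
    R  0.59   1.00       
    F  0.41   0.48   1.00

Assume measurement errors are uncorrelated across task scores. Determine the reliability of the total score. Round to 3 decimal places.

Var(S+R+F) = 2.1² + 14.3² + 2.4² + 2·[2.1·14.3·0.59 + 2.1·2.4·0.41 + 14.3·2.4·0.48] = 214.66 + 72.5154 = 287.175.
Because errors are independent across components, Cov(Tᵢ,Tⱼ) = Cov(Xᵢ,Xⱼ); the off-diagonal part of the true-score variance is the same as above.
True-score variance = [2.1²·0.62 + 14.3²·0.96 + 2.4²·0.58] + 72.5154 = 202.385 + 72.5154 = 274.901.
Reliability = 274.901 / 287.175 = 0.957.

0.957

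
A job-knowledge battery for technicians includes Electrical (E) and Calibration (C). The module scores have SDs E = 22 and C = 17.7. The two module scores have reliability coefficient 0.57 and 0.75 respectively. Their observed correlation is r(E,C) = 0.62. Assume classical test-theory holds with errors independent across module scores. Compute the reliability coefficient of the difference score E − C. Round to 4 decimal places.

0.0890

Var(E−C) = 22² + 17.7² − 2·22·17.7·0.62 = 797.29 − 482.856 = 314.434.
With uncorrelated errors the cross-covariances are all true-score covariance, so they carry over unchanged; only the diagonal terms shrink to ρᵢσᵢ².
True-score variance = [22²·0.57 + 17.7²·0.75] − 482.856 = 510.847 − 482.856 = 27.9915.
Reliability = 27.9915 / 314.434 = 0.0890.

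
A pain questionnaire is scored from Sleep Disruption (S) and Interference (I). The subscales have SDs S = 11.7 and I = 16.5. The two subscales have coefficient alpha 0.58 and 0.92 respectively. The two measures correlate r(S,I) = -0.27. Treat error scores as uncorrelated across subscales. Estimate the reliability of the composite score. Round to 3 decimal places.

0.740

Var(S+I) = 11.7² + 16.5² + 2·[11.7·16.5·(-0.27)] = 409.14 − 104.247 = 304.893.
Because errors are independent across components, Cov(Tᵢ,Tⱼ) = Cov(Xᵢ,Xⱼ); the off-diagonal part of the true-score variance is the same as above.
True-score variance = [11.7²·0.58 + 16.5²·0.92] − 104.247 = 329.866 − 104.247 = 225.619.
Reliability = 225.619 / 304.893 = 0.740.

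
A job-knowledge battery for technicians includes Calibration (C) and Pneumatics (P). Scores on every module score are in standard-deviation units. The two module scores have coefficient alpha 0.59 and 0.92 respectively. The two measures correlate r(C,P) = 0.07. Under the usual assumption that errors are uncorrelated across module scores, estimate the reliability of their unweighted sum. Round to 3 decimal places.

Var(C+P) = 2 + 2·[0.07] = 2 + 0.14 = 2.14.
With uncorrelated errors the cross-covariances are all true-score covariance, so they carry over unchanged; only the diagonal terms shrink to ρᵢσᵢ².
True-score variance = [0.59 + 0.92] + 0.14 = 1.51 + 0.14 = 1.65.
Reliability = 1.65 / 2.14 = 0.771.

0.771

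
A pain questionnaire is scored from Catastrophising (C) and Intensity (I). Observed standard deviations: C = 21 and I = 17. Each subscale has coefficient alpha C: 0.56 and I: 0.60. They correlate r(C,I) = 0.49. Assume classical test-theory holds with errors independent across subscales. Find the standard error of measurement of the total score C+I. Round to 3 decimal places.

17.597

Var(total) = 730 + 349.86 = 1079.86.
True-score variance = 420.36 + 349.86 = 770.22, so reliability = 0.7133.
Error variance = 1079.86 − 770.22 = 309.64; SEM = √309.64 = 17.597.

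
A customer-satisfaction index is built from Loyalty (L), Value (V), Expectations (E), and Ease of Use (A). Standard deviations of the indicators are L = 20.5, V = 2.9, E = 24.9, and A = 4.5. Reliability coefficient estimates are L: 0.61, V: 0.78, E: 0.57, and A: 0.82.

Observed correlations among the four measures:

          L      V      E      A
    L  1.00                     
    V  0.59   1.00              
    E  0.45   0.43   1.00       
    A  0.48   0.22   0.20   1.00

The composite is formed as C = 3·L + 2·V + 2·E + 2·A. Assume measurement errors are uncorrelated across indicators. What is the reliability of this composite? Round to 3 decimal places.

0.757

Var(C) = 3²·20.5² + 2²·2.9² + 2²·24.9² + 2²·4.5² + 2·[6·20.5·2.9·0.59 + 6·20.5·24.9·0.45 + 6·20.5·4.5·0.48 + 4·2.9·24.9·0.43 + 4·2.9·4.5·0.22 + 4·24.9·4.5·0.20] = 6376.93 + 4159.35 = 10536.3.
Under uncorrelated errors the observed covariances equal the true-score covariances, so only the own-variance terms attenuate.
True-score variance = [3²·20.5²·0.61 + 2²·2.9²·0.78 + 2²·24.9²·0.57 + 2²·4.5²·0.82] + 4159.35 = 3813.45 + 4159.35 = 7972.8.
Reliability = 7972.8 / 10536.3 = 0.757.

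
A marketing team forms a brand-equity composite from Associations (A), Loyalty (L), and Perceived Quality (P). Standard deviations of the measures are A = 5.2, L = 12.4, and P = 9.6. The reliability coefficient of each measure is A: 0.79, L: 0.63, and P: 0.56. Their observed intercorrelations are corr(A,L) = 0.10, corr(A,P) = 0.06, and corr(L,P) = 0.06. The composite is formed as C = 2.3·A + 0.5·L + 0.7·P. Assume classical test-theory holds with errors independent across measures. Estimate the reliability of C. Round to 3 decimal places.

0.750

Var(C) = 2.3²·5.2² + 0.5²·12.4² + 0.7²·9.6² + 2·[1.15·5.2·12.4·0.10 + 1.61·5.2·9.6·0.06 + 0.35·12.4·9.6·0.06] = 226.64 + 29.4746 = 256.115.
Because errors are independent across components, Cov(Tᵢ,Tⱼ) = Cov(Xᵢ,Xⱼ); the off-diagonal part of the true-score variance is the same as above.
True-score variance = [2.3²·5.2²·0.79 + 0.5²·12.4²·0.63 + 0.7²·9.6²·0.56] + 29.4746 = 162.509 + 29.4746 = 191.983.
Reliability = 191.983 / 256.115 = 0.750.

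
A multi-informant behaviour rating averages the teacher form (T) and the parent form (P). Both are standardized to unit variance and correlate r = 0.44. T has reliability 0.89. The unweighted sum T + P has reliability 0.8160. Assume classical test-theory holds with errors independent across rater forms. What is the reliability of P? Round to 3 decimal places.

Var(T+P) = 2 + 2·0.44 = 2.880.
True-score variance = ρ_T + ρ_P + 2·0.44, so 0.8160 = (0.89 + ρ_P + 0.88) / 2.880.
ρ_P = 0.8160·2.880 − 0.89 − 0.88 = 0.580.

0.580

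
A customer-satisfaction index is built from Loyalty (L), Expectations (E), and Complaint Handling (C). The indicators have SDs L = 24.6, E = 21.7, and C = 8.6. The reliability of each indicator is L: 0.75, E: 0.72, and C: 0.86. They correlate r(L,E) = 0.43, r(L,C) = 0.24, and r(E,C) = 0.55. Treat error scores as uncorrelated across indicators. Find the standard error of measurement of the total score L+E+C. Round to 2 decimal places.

Var(total) = 1150.01 + 765.916 = 1915.93.
True-score variance = 856.516 + 765.916 = 1622.43, so reliability = 0.8468.
Error variance = 1915.93 − 1622.43 = 293.494; SEM = √293.494 = 17.13.

17.13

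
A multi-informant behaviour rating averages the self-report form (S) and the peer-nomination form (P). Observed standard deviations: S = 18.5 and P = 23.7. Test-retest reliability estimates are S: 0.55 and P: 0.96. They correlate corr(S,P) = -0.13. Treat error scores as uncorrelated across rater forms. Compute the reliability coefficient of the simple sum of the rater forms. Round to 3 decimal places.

Var(S+P) = 18.5² + 23.7² + 2·[18.5·23.7·(-0.13)] = 903.94 − 113.997 = 789.943.
With uncorrelated errors the cross-covariances are all true-score covariance, so they carry over unchanged; only the diagonal terms shrink to ρᵢσᵢ².
True-score variance = [18.5²·0.55 + 23.7²·0.96] − 113.997 = 727.46 − 113.997 = 613.463.
Reliability = 613.463 / 789.943 = 0.777.

0.777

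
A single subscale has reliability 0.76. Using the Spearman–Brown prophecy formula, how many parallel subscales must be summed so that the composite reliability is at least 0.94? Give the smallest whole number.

5

k ≥ ρ*(1−ρ₁)/(ρ₁(1−ρ*)) = 0.94·0.24 / (0.76·0.06) = 4.947.
Smallest integer k = 5.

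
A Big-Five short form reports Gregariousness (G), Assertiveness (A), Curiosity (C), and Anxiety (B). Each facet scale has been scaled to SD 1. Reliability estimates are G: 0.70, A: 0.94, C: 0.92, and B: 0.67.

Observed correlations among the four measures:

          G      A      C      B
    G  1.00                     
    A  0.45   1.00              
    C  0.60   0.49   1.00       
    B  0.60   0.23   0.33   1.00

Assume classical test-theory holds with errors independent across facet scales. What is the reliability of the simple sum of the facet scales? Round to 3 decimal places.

0.918

Var(G+A+C+B) = 4 + 2·[0.45 + 0.60 + 0.60 + 0.49 + 0.23 + 0.33] = 4 + 5.4 = 9.4.
Because errors are independent across components, Cov(Tᵢ,Tⱼ) = Cov(Xᵢ,Xⱼ); the off-diagonal part of the true-score variance is the same as above.
True-score variance = [0.70 + 0.94 + 0.92 + 0.67] + 5.4 = 3.23 + 5.4 = 8.63.
Reliability = 8.63 / 9.4 = 0.918.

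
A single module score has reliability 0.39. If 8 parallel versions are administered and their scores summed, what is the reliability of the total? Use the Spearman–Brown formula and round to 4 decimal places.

0.8365

ρ_k = kρ / (1 + (k−1)ρ) = 8·0.39 / (1 + 7·0.39) = 3.120 / 3.730 = 0.8365.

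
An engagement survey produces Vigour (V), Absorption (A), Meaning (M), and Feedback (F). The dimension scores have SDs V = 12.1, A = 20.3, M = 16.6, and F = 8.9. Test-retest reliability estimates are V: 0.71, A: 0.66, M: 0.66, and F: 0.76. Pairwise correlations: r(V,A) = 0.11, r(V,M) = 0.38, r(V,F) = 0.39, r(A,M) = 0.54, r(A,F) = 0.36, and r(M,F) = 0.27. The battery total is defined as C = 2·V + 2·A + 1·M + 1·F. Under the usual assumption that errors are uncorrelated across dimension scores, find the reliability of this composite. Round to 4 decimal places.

Var(C) = 2²·12.1² + 2²·20.3² + 16.6² + 8.9² + 2·[4·12.1·20.3·0.11 + 2·12.1·16.6·0.38 + 2·12.1·8.9·0.39 + 2·20.3·16.6·0.54 + 2·20.3·8.9·0.36 + 16.6·8.9·0.27] = 2588.77 + 1757.28 = 4346.05.
With uncorrelated errors the cross-covariances are all true-score covariance, so they carry over unchanged; only the diagonal terms shrink to ρᵢσᵢ².
True-score variance = [2²·12.1²·0.71 + 2²·20.3²·0.66 + 16.6²·0.66 + 8.9²·0.76] + 1757.28 = 1745.79 + 1757.28 = 3503.07.
Reliability = 3503.07 / 4346.05 = 0.8060.

0.8060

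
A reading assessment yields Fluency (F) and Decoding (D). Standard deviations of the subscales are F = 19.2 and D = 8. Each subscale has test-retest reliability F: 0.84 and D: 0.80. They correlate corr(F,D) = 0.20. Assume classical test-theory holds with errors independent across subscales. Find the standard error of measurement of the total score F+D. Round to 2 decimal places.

8.47

Var(total) = 432.64 + 61.44 = 494.08.
True-score variance = 360.858 + 61.44 = 422.298, so reliability = 0.8547.
Error variance = 494.08 − 422.298 = 71.7824; SEM = √71.7824 = 8.47.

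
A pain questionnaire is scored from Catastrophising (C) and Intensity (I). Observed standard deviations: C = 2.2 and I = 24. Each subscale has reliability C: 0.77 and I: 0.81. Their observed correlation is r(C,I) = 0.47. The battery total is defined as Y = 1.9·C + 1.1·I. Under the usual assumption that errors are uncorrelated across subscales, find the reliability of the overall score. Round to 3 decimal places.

Var(Y) = 1.9²·2.2² + 1.1²·24² + 2·[2.09·2.2·24·0.47] = 714.432 + 103.731 = 818.163.
With uncorrelated errors the cross-covariances are all true-score covariance, so they carry over unchanged; only the diagonal terms shrink to ρᵢσᵢ².
True-score variance = [1.9²·2.2²·0.77 + 1.1²·24²·0.81] + 103.731 = 577.991 + 103.731 = 681.722.
Reliability = 681.722 / 818.163 = 0.833.

0.833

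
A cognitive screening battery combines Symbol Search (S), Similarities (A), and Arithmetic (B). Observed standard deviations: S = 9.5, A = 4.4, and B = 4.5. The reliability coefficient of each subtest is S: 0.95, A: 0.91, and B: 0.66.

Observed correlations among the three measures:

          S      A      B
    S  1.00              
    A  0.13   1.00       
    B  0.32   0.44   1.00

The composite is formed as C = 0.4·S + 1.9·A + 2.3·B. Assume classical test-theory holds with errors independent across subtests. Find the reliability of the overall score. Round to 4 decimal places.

0.8557

Var(C) = 0.4²·9.5² + 1.9²·4.4² + 2.3²·4.5² + 2·[0.76·9.5·4.4·0.13 + 0.92·9.5·4.5·0.32 + 4.37·4.4·4.5·0.44] = 191.452 + 109.574 = 301.026.
Under uncorrelated errors the observed covariances equal the true-score covariances, so only the own-variance terms attenuate.
True-score variance = [0.4²·9.5²·0.95 + 1.9²·4.4²·0.91 + 2.3²·4.5²·0.66] + 109.574 = 148.018 + 109.574 = 257.592.
Reliability = 257.592 / 301.026 = 0.8557.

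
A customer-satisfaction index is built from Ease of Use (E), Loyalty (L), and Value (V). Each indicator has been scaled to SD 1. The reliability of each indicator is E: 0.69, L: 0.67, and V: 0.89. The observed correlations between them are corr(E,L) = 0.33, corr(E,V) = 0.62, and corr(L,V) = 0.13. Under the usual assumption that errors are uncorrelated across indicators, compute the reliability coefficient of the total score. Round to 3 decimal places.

0.855

Var(E+L+V) = 3 + 2·[0.33 + 0.62 + 0.13] = 3 + 2.16 = 5.16.
Under uncorrelated errors the observed covariances equal the true-score covariances, so only the own-variance terms attenuate.
True-score variance = [0.69 + 0.67 + 0.89] + 2.16 = 2.25 + 2.16 = 4.41.
Reliability = 4.41 / 5.16 = 0.855.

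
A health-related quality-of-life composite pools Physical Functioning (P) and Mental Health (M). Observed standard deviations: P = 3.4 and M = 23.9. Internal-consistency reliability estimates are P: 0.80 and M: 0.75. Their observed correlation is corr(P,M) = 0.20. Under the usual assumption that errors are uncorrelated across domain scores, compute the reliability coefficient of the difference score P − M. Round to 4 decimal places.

Var(P−M) = 3.4² + 23.9² − 2·3.4·23.9·0.20 = 582.77 − 32.504 = 550.266.
With uncorrelated errors the cross-covariances are all true-score covariance, so they carry over unchanged; only the diagonal terms shrink to ρᵢσᵢ².
True-score variance = [3.4²·0.80 + 23.9²·0.75] − 32.504 = 437.655 − 32.504 = 405.151.
Reliability = 405.151 / 550.266 = 0.7363.

0.7363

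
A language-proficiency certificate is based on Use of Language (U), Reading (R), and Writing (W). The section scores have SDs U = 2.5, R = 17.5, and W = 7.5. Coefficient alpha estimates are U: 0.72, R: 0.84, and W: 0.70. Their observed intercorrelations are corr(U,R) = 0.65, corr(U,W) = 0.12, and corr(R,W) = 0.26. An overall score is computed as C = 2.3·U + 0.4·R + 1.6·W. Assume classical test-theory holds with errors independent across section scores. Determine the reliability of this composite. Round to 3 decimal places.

Var(C) = 2.3²·2.5² + 0.4²·17.5² + 1.6²·7.5² + 2·[0.92·2.5·17.5·0.65 + 3.68·2.5·7.5·0.12 + 0.64·17.5·7.5·0.26] = 226.063 + 112.565 = 338.628.
Because errors are independent across components, Cov(Tᵢ,Tⱼ) = Cov(Xᵢ,Xⱼ); the off-diagonal part of the true-score variance is the same as above.
True-score variance = [2.3²·2.5²·0.72 + 0.4²·17.5²·0.84 + 1.6²·7.5²·0.70] + 112.565 = 165.765 + 112.565 = 278.33.
Reliability = 278.33 / 338.628 = 0.822.

0.822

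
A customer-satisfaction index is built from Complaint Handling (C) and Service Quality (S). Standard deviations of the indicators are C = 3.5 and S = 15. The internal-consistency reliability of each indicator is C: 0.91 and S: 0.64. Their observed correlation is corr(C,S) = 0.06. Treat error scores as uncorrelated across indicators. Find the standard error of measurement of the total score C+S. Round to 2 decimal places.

Var(total) = 237.25 + 6.3 = 243.55.
True-score variance = 155.148 + 6.3 = 161.448, so reliability = 0.6629.
Error variance = 243.55 − 161.448 = 82.1025; SEM = √82.1025 = 9.06.

9.06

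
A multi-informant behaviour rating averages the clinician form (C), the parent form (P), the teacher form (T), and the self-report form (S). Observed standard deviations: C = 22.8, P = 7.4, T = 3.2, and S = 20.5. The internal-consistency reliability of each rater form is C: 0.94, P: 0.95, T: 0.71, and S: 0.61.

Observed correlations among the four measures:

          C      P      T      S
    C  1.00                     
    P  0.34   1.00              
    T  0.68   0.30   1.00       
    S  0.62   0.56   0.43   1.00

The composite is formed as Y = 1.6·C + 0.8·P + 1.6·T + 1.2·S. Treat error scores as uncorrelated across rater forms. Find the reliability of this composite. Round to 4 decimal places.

Var(Y) = 1.6²·22.8² + 0.8²·7.4² + 1.6²·3.2² + 1.2²·20.5² + 2·[1.28·22.8·7.4·0.34 + 2.56·22.8·3.2·0.68 + 1.92·22.8·20.5·0.62 + 1.28·7.4·3.2·0.30 + 0.96·7.4·20.5·0.56 + 1.92·3.2·20.5·0.43] = 1997.21 + 1803.27 = 3800.48.
Under uncorrelated errors the observed covariances equal the true-score covariances, so only the own-variance terms attenuate.
True-score variance = [1.6²·22.8²·0.94 + 0.8²·7.4²·0.95 + 1.6²·3.2²·0.71 + 1.2²·20.5²·0.61] + 1803.27 = 1672 + 1803.27 = 3475.27.
Reliability = 3475.27 / 3800.48 = 0.9144.

0.9144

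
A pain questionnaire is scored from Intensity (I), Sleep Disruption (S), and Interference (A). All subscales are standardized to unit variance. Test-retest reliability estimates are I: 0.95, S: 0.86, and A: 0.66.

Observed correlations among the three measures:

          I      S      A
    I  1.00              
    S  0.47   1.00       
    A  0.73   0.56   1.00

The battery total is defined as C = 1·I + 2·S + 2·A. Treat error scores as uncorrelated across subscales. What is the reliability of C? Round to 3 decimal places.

Var(C) = 1 + 2² + 2² + 2·[2·0.47 + 2·0.73 + 4·0.56] = 9 + 9.28 = 18.28.
Because errors are independent across components, Cov(Tᵢ,Tⱼ) = Cov(Xᵢ,Xⱼ); the off-diagonal part of the true-score variance is the same as above.
True-score variance = [0.95 + 2²·0.86 + 2²·0.66] + 9.28 = 7.03 + 9.28 = 16.31.
Reliability = 16.31 / 18.28 = 0.892.

0.892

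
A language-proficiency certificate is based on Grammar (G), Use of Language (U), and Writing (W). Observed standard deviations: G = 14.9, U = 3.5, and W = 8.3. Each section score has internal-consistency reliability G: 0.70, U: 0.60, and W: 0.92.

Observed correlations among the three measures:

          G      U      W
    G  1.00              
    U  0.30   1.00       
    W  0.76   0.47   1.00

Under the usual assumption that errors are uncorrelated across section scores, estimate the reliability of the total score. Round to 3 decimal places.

Var(G+U+W) = 14.9² + 3.5² + 8.3² + 2·[14.9·3.5·0.30 + 14.9·8.3·0.76 + 3.5·8.3·0.47] = 303.15 + 246.575 = 549.725.
Under uncorrelated errors the observed covariances equal the true-score covariances, so only the own-variance terms attenuate.
True-score variance = [14.9²·0.70 + 3.5²·0.60 + 8.3²·0.92] + 246.575 = 226.136 + 246.575 = 472.711.
Reliability = 472.711 / 549.725 = 0.860.

0.860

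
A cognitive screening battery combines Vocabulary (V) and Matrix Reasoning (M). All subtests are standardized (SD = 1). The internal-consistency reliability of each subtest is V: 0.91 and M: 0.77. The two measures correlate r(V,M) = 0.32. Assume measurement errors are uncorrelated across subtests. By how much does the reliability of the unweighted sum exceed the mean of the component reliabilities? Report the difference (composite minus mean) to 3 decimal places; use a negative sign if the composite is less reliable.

Var(sum) = 2 + 0.64 = 2.64; true-score variance = 1.68 + 0.64 = 2.32; composite reliability = 0.8788.
Mean component reliability = 0.8400.
Difference = 0.8788 − 0.8400 = 0.039.

0.039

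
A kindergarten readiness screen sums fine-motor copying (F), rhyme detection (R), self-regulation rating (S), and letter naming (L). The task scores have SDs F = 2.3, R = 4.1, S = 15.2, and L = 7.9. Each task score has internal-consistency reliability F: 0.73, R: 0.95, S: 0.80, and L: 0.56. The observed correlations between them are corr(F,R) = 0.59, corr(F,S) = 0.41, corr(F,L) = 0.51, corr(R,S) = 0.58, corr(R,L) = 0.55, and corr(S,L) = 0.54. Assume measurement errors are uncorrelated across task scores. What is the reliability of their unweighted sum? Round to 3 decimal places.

Var(F+R+S+L) = 2.3² + 4.1² + 15.2² + 7.9² + 2·[2.3·4.1·0.59 + 2.3·15.2·0.41 + 2.3·7.9·0.51 + 4.1·15.2·0.58 + 4.1·7.9·0.55 + 15.2·7.9·0.54] = 315.55 + 295.935 = 611.485.
Under uncorrelated errors the observed covariances equal the true-score covariances, so only the own-variance terms attenuate.
True-score variance = [2.3²·0.73 + 4.1²·0.95 + 15.2²·0.80 + 7.9²·0.56] + 295.935 = 239.613 + 295.935 = 535.547.
Reliability = 535.547 / 611.485 = 0.876.

0.876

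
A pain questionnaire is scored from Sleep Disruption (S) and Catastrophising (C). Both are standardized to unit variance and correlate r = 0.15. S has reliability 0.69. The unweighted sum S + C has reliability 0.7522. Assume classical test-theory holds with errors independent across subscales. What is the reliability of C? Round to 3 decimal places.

Var(S+C) = 2 + 2·0.15 = 2.300.
True-score variance = ρ_S + ρ_C + 2·0.15, so 0.7522 = (0.69 + ρ_C + 0.30) / 2.300.
ρ_C = 0.7522·2.300 − 0.69 − 0.30 = 0.740.

0.740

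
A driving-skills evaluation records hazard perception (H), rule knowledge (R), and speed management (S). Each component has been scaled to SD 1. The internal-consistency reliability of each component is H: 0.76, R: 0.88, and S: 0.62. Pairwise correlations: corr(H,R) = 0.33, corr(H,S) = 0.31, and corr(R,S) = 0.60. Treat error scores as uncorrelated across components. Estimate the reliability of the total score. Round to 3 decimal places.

0.865

Var(H+R+S) = 3 + 2·[0.33 + 0.31 + 0.60] = 3 + 2.48 = 5.48.
Because errors are independent across components, Cov(Tᵢ,Tⱼ) = Cov(Xᵢ,Xⱼ); the off-diagonal part of the true-score variance is the same as above.
True-score variance = [0.76 + 0.88 + 0.62] + 2.48 = 2.26 + 2.48 = 4.74.
Reliability = 4.74 / 5.48 = 0.865.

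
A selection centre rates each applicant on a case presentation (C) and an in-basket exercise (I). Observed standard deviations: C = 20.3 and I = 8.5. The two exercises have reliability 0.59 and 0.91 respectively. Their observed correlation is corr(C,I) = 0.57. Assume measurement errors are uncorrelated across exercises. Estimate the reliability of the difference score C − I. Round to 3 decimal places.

0.390

Var(C−I) = 20.3² + 8.5² − 2·20.3·8.5·0.57 = 484.34 − 196.707 = 287.633.
With uncorrelated errors the cross-covariances are all true-score covariance, so they carry over unchanged; only the diagonal terms shrink to ρᵢσᵢ².
True-score variance = [20.3²·0.59 + 8.5²·0.91] − 196.707 = 308.881 − 196.707 = 112.174.
Reliability = 112.174 / 287.633 = 0.390.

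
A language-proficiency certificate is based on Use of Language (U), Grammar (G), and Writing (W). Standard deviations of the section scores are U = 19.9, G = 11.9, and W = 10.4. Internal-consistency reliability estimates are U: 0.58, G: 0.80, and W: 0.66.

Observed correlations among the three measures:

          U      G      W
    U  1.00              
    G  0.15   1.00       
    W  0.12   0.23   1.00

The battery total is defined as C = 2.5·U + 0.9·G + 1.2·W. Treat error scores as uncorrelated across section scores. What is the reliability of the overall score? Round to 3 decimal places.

Var(C) = 2.5²·19.9² + 0.9²·11.9² + 1.2²·10.4² + 2·[2.25·19.9·11.9·0.15 + 3·19.9·10.4·0.12 + 1.08·11.9·10.4·0.23] = 2745.52 + 370.342 = 3115.86.
Because errors are independent across components, Cov(Tᵢ,Tⱼ) = Cov(Xᵢ,Xⱼ); the off-diagonal part of the true-score variance is the same as above.
True-score variance = [2.5²·19.9²·0.58 + 0.9²·11.9²·0.80 + 1.2²·10.4²·0.66] + 370.342 = 1630.09 + 370.342 = 2000.44.
Reliability = 2000.44 / 3115.86 = 0.642.

0.642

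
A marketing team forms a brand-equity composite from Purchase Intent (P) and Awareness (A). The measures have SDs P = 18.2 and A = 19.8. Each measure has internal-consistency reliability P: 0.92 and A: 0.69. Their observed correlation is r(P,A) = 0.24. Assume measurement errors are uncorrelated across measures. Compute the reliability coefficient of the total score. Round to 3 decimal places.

Var(P+A) = 18.2² + 19.8² + 2·[18.2·19.8·0.24] = 723.28 + 172.973 = 896.253.
With uncorrelated errors the cross-covariances are all true-score covariance, so they carry over unchanged; only the diagonal terms shrink to ρᵢσᵢ².
True-score variance = [18.2²·0.92 + 19.8²·0.69] + 172.973 = 575.248 + 172.973 = 748.221.
Reliability = 748.221 / 896.253 = 0.835.

0.835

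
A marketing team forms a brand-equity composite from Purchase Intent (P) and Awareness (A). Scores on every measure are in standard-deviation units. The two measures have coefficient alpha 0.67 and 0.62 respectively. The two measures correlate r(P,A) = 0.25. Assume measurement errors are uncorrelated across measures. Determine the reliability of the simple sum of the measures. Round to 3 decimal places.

Var(P+A) = 2 + 2·[0.25] = 2 + 0.5 = 2.5.
With uncorrelated errors the cross-covariances are all true-score covariance, so they carry over unchanged; only the diagonal terms shrink to ρᵢσᵢ².
True-score variance = [0.67 + 0.62] + 0.5 = 1.29 + 0.5 = 1.79.
Reliability = 1.79 / 2.5 = 0.716.

0.716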